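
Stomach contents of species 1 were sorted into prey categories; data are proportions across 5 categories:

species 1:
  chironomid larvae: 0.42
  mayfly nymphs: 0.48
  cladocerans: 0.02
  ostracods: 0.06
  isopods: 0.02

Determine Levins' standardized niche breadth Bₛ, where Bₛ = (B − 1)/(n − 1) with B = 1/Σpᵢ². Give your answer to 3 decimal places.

Σpᵢ² = 0.42² + 0.48² + 0.02² + 0.06² + 0.02² = 0.1764 + 0.2304 + 0.0004 + 0.0036 + 0.0004 = 0.4112
B = 1 / 0.4112 = 2.43191
Bₛ = (B − 1)/(n − 1) = (2.43191 − 1)/(5 − 1) = 1.43191/4 = 0.35798

0.358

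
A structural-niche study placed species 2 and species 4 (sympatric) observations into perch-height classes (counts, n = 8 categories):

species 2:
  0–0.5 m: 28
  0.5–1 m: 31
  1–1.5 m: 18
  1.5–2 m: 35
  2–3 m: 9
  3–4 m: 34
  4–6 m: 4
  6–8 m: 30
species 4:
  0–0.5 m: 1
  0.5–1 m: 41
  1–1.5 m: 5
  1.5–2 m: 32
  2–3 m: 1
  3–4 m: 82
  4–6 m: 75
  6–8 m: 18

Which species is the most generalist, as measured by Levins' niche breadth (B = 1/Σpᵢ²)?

Proportions for species 2 (n=189): 28/189=0.1481, 31/189=0.1640, 18/189=0.0952, 35/189=0.1852, 9/189=0.0476, 34/189=0.1799, 4/189=0.0212, 30/189=0.1587
Proportions for species 4 (n=255): 1/255=0.0039, 41/255=0.1608, 5/255=0.0196, 32/255=0.1255, 1/255=0.0039, 82/255=0.3216, 75/255=0.2941, 18/255=0.0706
Σp_2ᵢ² = 0.1481² + 0.1640² + 0.0952² + 0.1852² + 0.0476² + 0.1799² + 0.0212² + 0.1587² = 0.021934 + 0.026896 + 0.009063 + 0.034299 + 0.002266 + 0.032364 + 0.000449 + 0.025186 = 0.152457
B_2 = 1 / 0.152457 = 6.5592
Σp_4ᵢ² = 0.0039² + 0.1608² + 0.0196² + 0.1255² + 0.0039² + 0.3216² + 0.2941² + 0.0706² = 0.000015 + 0.025857 + 0.000384 + 0.015750 + 0.000015 + 0.103427 + 0.086495 + 0.004984 = 0.236927
B_4 = 1 / 0.236927 = 4.2207
Highest B → broadest niche (most generalist): species 2 (B = 6.56).

species 2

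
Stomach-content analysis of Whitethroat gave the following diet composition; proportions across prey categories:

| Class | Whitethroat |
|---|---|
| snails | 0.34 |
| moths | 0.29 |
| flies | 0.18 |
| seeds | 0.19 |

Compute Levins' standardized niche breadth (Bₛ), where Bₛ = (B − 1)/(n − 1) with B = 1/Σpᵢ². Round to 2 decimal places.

Σpᵢ² = 0.34² + 0.29² + 0.18² + 0.19² = 0.1156 + 0.0841 + 0.0324 + 0.0361 = 0.2682
B = 1 / 0.2682 = 3.7286
Bₛ = (B − 1)/(n − 1) = (3.7286 − 1)/(4 − 1) = 2.7286/3 = 0.9095

0.91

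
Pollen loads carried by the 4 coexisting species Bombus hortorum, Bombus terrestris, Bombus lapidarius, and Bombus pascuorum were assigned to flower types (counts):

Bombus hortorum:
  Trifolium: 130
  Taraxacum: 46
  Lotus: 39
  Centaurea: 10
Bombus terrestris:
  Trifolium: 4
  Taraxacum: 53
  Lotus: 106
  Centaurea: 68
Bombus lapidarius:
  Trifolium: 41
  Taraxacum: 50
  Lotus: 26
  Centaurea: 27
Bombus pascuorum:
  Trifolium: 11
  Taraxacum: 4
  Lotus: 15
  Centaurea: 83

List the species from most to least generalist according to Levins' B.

Bombus lapidarius > Bombus terrestris > Bombus hortorum > Bombus pascuorum

Proportions for Bombus hortorum (n=225): 130/225=0.5778, 46/225=0.2044, 39/225=0.1733, 10/225=0.0444
Proportions for Bombus terrestris (n=231): 4/231=0.0173, 53/231=0.2294, 106/231=0.4589, 68/231=0.2944
Proportions for Bombus lapidarius (n=144): 41/144=0.2847, 50/144=0.3472, 26/144=0.1806, 27/144=0.1875
Proportions for Bombus pascuorum (n=113): 11/113=0.0973, 4/113=0.0354, 15/113=0.1327, 83/113=0.7345
Σp_hortᵢ² = 0.5778² + 0.2044² + 0.1733² + 0.0444² = 0.333853 + 0.041779 + 0.030033 + 0.001971 = 0.407636
B_hort = 1 / 0.407636 = 2.4532
Σp_terrᵢ² = 0.0173² + 0.2294² + 0.4589² + 0.2944² = 0.000299 + 0.052624 + 0.210589 + 0.086671 = 0.350183
B_terr = 1 / 0.350183 = 2.8556
Σp_lapiᵢ² = 0.2847² + 0.3472² + 0.1806² + 0.1875² = 0.081054 + 0.120548 + 0.032616 + 0.035156 = 0.269374
B_lapi = 1 / 0.269374 = 3.7123
Σp_pascᵢ² = 0.0973² + 0.0354² + 0.1327² + 0.7345² = 0.009467 + 0.001253 + 0.017609 + 0.539490 = 0.567819
B_pasc = 1 / 0.567819 = 1.7611
Ranking by B (broadest → narrowest): Bombus lapidarius (3.71) > Bombus terrestris (2.86) > Bombus hortorum (2.45) > Bombus pascuorum (1.76)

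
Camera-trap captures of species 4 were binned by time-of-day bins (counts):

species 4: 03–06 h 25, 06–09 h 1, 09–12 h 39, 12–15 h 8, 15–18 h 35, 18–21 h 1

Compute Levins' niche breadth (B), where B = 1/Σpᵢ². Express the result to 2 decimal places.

Proportions for species 4 (n=109): 25/109=0.2294, 1/109=0.0092, 39/109=0.3578, 8/109=0.0734, 35/109=0.3211, 1/109=0.0092
Σpᵢ² = 0.2294² + 0.0092² + 0.3578² + 0.0734² + 0.3211² + 0.0092² = 0.052624 + 0.000085 + 0.128021 + 0.005388 + 0.103105 + 0.000085 = 0.289308
B = 1 / 0.289308 = 3.4565

3.46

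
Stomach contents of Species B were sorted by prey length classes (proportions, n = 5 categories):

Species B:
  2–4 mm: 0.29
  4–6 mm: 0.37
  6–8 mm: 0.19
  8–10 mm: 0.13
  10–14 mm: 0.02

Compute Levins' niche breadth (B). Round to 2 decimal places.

3.64

Σpᵢ² = 0.29² + 0.37² + 0.19² + 0.13² + 0.02² = 0.0841 + 0.1369 + 0.0361 + 0.0169 + 0.0004 = 0.2744
B = 1 / 0.2744 = 3.6443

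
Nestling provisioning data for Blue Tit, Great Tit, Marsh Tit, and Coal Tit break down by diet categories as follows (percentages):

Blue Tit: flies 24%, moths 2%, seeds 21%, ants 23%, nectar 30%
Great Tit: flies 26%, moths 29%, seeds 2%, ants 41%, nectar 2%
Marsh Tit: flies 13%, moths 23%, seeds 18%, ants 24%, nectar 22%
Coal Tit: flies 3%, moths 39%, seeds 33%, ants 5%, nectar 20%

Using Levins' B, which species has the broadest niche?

Convert percentages to proportions (divide by 100).
Σp_Blueᵢ² = 0.24² + 0.02² + 0.21² + 0.23² + 0.30² = 0.0576 + 0.0004 + 0.0441 + 0.0529 + 0.0900 = 0.2450
B_Blue = 1 / 0.2450 = 4.0816
Σp_Greaᵢ² = 0.26² + 0.29² + 0.02² + 0.41² + 0.02² = 0.0676 + 0.0841 + 0.0004 + 0.1681 + 0.0004 = 0.3206
B_Grea = 1 / 0.3206 = 3.1192
Σp_Marsᵢ² = 0.13² + 0.23² + 0.18² + 0.24² + 0.22² = 0.0169 + 0.0529 + 0.0324 + 0.0576 + 0.0484 = 0.2082
B_Mars = 1 / 0.2082 = 4.8031
Σp_Coalᵢ² = 0.03² + 0.39² + 0.33² + 0.05² + 0.20² = 0.0009 + 0.1521 + 0.1089 + 0.0025 + 0.0400 = 0.3044
B_Coal = 1 / 0.3044 = 3.2852
Highest B → broadest niche (most generalist): Marsh Tit (B = 4.80).

Marsh Tit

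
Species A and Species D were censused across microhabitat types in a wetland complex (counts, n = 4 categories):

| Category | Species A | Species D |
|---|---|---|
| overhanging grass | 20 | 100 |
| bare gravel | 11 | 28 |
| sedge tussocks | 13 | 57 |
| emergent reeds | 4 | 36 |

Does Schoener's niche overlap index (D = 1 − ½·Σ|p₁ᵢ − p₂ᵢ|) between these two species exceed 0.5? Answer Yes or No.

Proportions for Species A (n=48): 20/48=0.4167, 11/48=0.2292, 13/48=0.2708, 4/48=0.0833
Proportions for Species D (n=221): 100/221=0.4525, 28/221=0.1267, 57/221=0.2579, 36/221=0.1629
Σ|p₁ᵢ − p₂ᵢ| = 0.0358 + 0.1025 + 0.0129 + 0.0796 = 0.2308
D = 1 − ½ × 0.2308 = 1 − 0.11540 = 0.88460
D = 0.88460 > 0.5 → Yes.

Yes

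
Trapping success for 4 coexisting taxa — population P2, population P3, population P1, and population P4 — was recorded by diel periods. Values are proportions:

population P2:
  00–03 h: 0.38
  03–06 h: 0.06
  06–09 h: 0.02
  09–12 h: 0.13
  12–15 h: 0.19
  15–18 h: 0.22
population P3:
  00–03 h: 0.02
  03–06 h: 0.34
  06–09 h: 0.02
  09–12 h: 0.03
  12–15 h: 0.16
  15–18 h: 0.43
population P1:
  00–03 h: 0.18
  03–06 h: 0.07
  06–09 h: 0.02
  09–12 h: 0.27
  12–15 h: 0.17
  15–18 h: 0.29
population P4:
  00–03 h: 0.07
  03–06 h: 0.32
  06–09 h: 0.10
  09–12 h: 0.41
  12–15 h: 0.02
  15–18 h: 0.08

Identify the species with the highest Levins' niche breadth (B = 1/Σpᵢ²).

population P1

Σp_P2ᵢ² = 0.38² + 0.06² + 0.02² + 0.13² + 0.19² + 0.22² = 0.1444 + 0.0036 + 0.0004 + 0.0169 + 0.0361 + 0.0484 = 0.2498
B_P2 = 1 / 0.2498 = 4.0032
Σp_P3ᵢ² = 0.02² + 0.34² + 0.02² + 0.03² + 0.16² + 0.43² = 0.0004 + 0.1156 + 0.0004 + 0.0009 + 0.0256 + 0.1849 = 0.3278
B_P3 = 1 / 0.3278 = 3.0506
Σp_P1ᵢ² = 0.18² + 0.07² + 0.02² + 0.27² + 0.17² + 0.29² = 0.0324 + 0.0049 + 0.0004 + 0.0729 + 0.0289 + 0.0841 = 0.2236
B_P1 = 1 / 0.2236 = 4.4723
Σp_P4ᵢ² = 0.07² + 0.32² + 0.10² + 0.41² + 0.02² + 0.08² = 0.0049 + 0.1024 + 0.0100 + 0.1681 + 0.0004 + 0.0064 = 0.2922
B_P4 = 1 / 0.2922 = 3.4223
Highest B → broadest niche (most generalist): population P1 (B = 4.47).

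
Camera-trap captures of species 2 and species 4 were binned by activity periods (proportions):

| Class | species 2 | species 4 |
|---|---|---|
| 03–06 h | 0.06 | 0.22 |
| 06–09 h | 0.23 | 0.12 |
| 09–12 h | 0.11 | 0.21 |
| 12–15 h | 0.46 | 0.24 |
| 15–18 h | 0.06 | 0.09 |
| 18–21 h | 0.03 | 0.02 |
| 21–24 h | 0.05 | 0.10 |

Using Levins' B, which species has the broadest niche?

species 4

Σp_2ᵢ² = 0.06² + 0.23² + 0.11² + 0.46² + 0.06² + 0.03² + 0.05² = 0.0036 + 0.0529 + 0.0121 + 0.2116 + 0.0036 + 0.0009 + 0.0025 = 0.2872
B_2 = 1 / 0.2872 = 3.4819
Σp_4ᵢ² = 0.22² + 0.12² + 0.21² + 0.24² + 0.09² + 0.02² + 0.10² = 0.0484 + 0.0144 + 0.0441 + 0.0576 + 0.0081 + 0.0004 + 0.0100 = 0.1830
B_4 = 1 / 0.1830 = 5.4645
Highest B → broadest niche (most generalist): species 4 (B = 5.46).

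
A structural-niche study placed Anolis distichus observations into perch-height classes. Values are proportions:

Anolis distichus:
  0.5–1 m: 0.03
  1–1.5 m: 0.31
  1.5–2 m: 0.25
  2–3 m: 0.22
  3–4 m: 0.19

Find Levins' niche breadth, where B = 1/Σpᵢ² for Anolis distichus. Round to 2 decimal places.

Σpᵢ² = 0.03² + 0.31² + 0.25² + 0.22² + 0.19² = 0.0009 + 0.0961 + 0.0625 + 0.0484 + 0.0361 = 0.2440
B = 1 / 0.2440 = 4.0984

4.10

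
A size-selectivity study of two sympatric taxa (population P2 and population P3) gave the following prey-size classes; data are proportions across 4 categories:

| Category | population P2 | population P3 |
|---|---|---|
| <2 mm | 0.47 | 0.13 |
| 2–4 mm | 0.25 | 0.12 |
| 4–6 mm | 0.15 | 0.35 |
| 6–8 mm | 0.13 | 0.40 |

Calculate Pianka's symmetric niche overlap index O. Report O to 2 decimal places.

0.61

Σ p₁ᵢp₂ᵢ = 0.0611 + 0.0300 + 0.0525 + 0.0520 = 0.1956
Σp_1ᵢ² = 0.47² + 0.25² + 0.15² + 0.13² = 0.2209 + 0.0625 + 0.0225 + 0.0169 = 0.3228
Σp_2ᵢ² = 0.13² + 0.12² + 0.35² + 0.40² = 0.0169 + 0.0144 + 0.1225 + 0.1600 = 0.3138
O = 0.1956 / √(0.3228 × 0.3138) = 0.1956 / 0.31827 = 0.6146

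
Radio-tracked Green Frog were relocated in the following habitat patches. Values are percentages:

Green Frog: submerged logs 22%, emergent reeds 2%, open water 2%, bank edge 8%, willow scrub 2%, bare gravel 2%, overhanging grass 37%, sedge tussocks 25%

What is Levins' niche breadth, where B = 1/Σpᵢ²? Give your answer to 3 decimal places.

Convert percentages to proportions (divide by 100).
Σpᵢ² = 0.22² + 0.02² + 0.02² + 0.08² + 0.02² + 0.02² + 0.37² + 0.25² = 0.0484 + 0.0004 + 0.0004 + 0.0064 + 0.0004 + 0.0004 + 0.1369 + 0.0625 = 0.2558
B = 1 / 0.2558 = 3.90930

3.909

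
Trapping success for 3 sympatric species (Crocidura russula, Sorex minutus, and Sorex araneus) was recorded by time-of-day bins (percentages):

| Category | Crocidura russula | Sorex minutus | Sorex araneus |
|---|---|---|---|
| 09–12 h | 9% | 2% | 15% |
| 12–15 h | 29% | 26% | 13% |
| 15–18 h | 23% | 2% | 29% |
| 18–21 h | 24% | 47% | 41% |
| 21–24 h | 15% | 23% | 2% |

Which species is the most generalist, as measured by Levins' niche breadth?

Convert percentages to proportions (divide by 100).
Σp_russᵢ² = 0.09² + 0.29² + 0.23² + 0.24² + 0.15² = 0.0081 + 0.0841 + 0.0529 + 0.0576 + 0.0225 = 0.2252
B_russ = 1 / 0.2252 = 4.4405
Σp_minuᵢ² = 0.02² + 0.26² + 0.02² + 0.47² + 0.23² = 0.0004 + 0.0676 + 0.0004 + 0.2209 + 0.0529 = 0.3422
B_minu = 1 / 0.3422 = 2.9223
Σp_aranᵢ² = 0.15² + 0.13² + 0.29² + 0.41² + 0.02² = 0.0225 + 0.0169 + 0.0841 + 0.1681 + 0.0004 = 0.2920
B_aran = 1 / 0.2920 = 3.4247
Highest B → broadest niche (most generalist): Crocidura russula (B = 4.44).

Crocidura russula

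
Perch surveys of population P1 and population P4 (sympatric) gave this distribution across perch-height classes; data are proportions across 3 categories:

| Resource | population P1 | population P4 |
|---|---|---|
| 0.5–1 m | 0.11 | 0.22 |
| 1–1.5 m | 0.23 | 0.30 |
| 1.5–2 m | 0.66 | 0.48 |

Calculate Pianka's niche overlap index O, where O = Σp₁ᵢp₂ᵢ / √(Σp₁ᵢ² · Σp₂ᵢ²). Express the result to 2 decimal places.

0.95

Σ p₁ᵢp₂ᵢ = 0.0242 + 0.0690 + 0.3168 = 0.4100
Σp_1ᵢ² = 0.11² + 0.23² + 0.66² = 0.0121 + 0.0529 + 0.4356 = 0.5006
Σp_2ᵢ² = 0.22² + 0.30² + 0.48² = 0.0484 + 0.0900 + 0.2304 = 0.3688
O = 0.4100 / √(0.5006 × 0.3688) = 0.4100 / 0.42968 = 0.9542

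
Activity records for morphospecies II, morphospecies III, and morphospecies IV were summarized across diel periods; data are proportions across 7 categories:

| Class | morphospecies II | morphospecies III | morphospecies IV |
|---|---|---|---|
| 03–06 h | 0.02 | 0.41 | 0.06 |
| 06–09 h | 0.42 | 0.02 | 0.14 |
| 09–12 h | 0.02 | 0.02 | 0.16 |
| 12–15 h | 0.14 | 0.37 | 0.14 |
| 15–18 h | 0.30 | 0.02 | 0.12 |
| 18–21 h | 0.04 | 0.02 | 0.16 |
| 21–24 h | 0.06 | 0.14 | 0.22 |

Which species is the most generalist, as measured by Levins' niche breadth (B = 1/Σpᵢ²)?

morphospecies IV

Σp_IIᵢ² = 0.02² + 0.42² + 0.02² + 0.14² + 0.30² + 0.04² + 0.06² = 0.0004 + 0.1764 + 0.0004 + 0.0196 + 0.0900 + 0.0016 + 0.0036 = 0.2920
B_II = 1 / 0.2920 = 3.4247
Σp_IIIᵢ² = 0.41² + 0.02² + 0.02² + 0.37² + 0.02² + 0.02² + 0.14² = 0.1681 + 0.0004 + 0.0004 + 0.1369 + 0.0004 + 0.0004 + 0.0196 = 0.3262
B_III = 1 / 0.3262 = 3.0656
Σp_IVᵢ² = 0.06² + 0.14² + 0.16² + 0.14² + 0.12² + 0.16² + 0.22² = 0.0036 + 0.0196 + 0.0256 + 0.0196 + 0.0144 + 0.0256 + 0.0484 = 0.1568
B_IV = 1 / 0.1568 = 6.3776
Highest B → broadest niche (most generalist): morphospecies IV (B = 6.38).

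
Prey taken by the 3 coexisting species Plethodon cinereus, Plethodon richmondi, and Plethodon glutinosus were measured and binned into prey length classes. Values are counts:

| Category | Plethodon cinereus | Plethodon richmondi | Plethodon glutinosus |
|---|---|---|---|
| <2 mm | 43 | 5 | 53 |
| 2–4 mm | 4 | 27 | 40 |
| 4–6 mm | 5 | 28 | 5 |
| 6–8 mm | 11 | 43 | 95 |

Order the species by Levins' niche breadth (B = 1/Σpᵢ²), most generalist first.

Proportions for Plethodon cinereus (n=63): 43/63=0.6825, 4/63=0.0635, 5/63=0.0794, 11/63=0.1746
Proportions for Plethodon richmondi (n=103): 5/103=0.0485, 27/103=0.2621, 28/103=0.2718, 43/103=0.4175
Proportions for Plethodon glutinosus (n=193): 53/193=0.2746, 40/193=0.2073, 5/193=0.0259, 95/193=0.4922
Σp_cineᵢ² = 0.6825² + 0.0635² + 0.0794² + 0.1746² = 0.465806 + 0.004032 + 0.006304 + 0.030485 = 0.506627
B_cine = 1 / 0.506627 = 1.9738
Σp_richᵢ² = 0.0485² + 0.2621² + 0.2718² + 0.4175² = 0.002352 + 0.068696 + 0.073875 + 0.174306 = 0.319229
B_rich = 1 / 0.319229 = 3.1325
Σp_glutᵢ² = 0.2746² + 0.2073² + 0.0259² + 0.4922² = 0.075405 + 0.042973 + 0.000671 + 0.242261 = 0.361310
B_glut = 1 / 0.361310 = 2.7677
Ranking by B (broadest → narrowest): Plethodon richmondi (3.13) > Plethodon glutinosus (2.77) > Plethodon cinereus (1.97)

Plethodon richmondi > Plethodon glutinosus > Plethodon cinereus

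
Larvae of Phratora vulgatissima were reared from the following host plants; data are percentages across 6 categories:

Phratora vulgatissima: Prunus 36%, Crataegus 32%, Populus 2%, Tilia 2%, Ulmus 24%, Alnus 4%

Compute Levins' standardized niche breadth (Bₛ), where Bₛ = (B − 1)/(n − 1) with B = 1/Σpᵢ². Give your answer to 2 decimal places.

Convert percentages to proportions (divide by 100).
Σpᵢ² = 0.36² + 0.32² + 0.02² + 0.02² + 0.24² + 0.04² = 0.1296 + 0.1024 + 0.0004 + 0.0004 + 0.0576 + 0.0016 = 0.2920
B = 1 / 0.2920 = 3.4247
Bₛ = (B − 1)/(n − 1) = (3.4247 − 1)/(6 − 1) = 2.4247/5 = 0.4849

0.48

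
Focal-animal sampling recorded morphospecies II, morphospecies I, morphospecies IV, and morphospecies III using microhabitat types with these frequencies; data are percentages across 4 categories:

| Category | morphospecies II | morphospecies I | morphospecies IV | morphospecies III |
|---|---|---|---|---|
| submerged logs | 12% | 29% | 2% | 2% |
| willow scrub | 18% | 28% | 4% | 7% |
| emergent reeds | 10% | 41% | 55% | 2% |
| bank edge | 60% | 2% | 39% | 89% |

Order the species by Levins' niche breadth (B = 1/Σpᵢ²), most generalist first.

Convert percentages to proportions (divide by 100).
Σp_IIᵢ² = 0.12² + 0.18² + 0.10² + 0.60² = 0.0144 + 0.0324 + 0.0100 + 0.3600 = 0.4168
B_II = 1 / 0.4168 = 2.3992
Σp_Iᵢ² = 0.29² + 0.28² + 0.41² + 0.02² = 0.0841 + 0.0784 + 0.1681 + 0.0004 = 0.3310
B_I = 1 / 0.3310 = 3.0211
Σp_IVᵢ² = 0.02² + 0.04² + 0.55² + 0.39² = 0.0004 + 0.0016 + 0.3025 + 0.1521 = 0.4566
B_IV = 1 / 0.4566 = 2.1901
Σp_IIIᵢ² = 0.02² + 0.07² + 0.02² + 0.89² = 0.0004 + 0.0049 + 0.0004 + 0.7921 = 0.7978
B_III = 1 / 0.7978 = 1.2534
Ranking by B (broadest → narrowest): morphospecies I (3.02) > morphospecies II (2.40) > morphospecies IV (2.19) > morphospecies III (1.25)

morphospecies I > morphospecies II > morphospecies IV > morphospecies III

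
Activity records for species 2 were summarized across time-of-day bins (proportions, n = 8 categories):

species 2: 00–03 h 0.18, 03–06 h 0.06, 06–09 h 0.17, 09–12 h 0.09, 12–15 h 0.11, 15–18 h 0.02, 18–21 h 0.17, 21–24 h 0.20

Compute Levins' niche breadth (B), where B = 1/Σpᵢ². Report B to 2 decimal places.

Σpᵢ² = 0.18² + 0.06² + 0.17² + 0.09² + 0.11² + 0.02² + 0.17² + 0.20² = 0.0324 + 0.0036 + 0.0289 + 0.0081 + 0.0121 + 0.0004 + 0.0289 + 0.0400 = 0.1544
B = 1 / 0.1544 = 6.4767

6.48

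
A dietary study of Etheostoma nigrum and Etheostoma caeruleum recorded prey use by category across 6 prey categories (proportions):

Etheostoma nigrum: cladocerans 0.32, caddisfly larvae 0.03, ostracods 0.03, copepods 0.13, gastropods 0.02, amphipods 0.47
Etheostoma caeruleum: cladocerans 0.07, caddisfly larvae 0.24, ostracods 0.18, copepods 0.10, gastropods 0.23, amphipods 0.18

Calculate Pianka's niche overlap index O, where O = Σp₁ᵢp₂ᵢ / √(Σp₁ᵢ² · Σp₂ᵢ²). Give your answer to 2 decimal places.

Σ p₁ᵢp₂ᵢ = 0.0224 + 0.0072 + 0.0054 + 0.0130 + 0.0046 + 0.0846 = 0.1372
Σp_1ᵢ² = 0.32² + 0.03² + 0.03² + 0.13² + 0.02² + 0.47² = 0.1024 + 0.0009 + 0.0009 + 0.0169 + 0.0004 + 0.2209 = 0.3424
Σp_2ᵢ² = 0.07² + 0.24² + 0.18² + 0.10² + 0.23² + 0.18² = 0.0049 + 0.0576 + 0.0324 + 0.0100 + 0.0529 + 0.0324 = 0.1902
O = 0.1372 / √(0.3424 × 0.1902) = 0.1372 / 0.25519 = 0.5376

0.54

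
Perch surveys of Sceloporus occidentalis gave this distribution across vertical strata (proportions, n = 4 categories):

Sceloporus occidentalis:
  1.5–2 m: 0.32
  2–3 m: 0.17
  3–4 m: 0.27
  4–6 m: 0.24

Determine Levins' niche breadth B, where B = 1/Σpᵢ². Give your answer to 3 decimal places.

3.820

Σpᵢ² = 0.32² + 0.17² + 0.27² + 0.24² = 0.1024 + 0.0289 + 0.0729 + 0.0576 = 0.2618
B = 1 / 0.2618 = 3.81971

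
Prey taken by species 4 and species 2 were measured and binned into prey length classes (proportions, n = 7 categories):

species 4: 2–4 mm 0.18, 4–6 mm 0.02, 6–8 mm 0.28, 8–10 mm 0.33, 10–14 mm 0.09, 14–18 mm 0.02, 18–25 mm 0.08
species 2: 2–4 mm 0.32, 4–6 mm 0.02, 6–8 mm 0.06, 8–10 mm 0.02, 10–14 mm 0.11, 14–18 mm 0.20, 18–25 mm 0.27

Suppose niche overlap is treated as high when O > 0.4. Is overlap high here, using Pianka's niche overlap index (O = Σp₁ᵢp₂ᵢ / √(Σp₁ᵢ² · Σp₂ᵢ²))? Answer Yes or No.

Yes

Σ p₁ᵢp₂ᵢ = 0.0576 + 0.0004 + 0.0168 + 0.0066 + 0.0099 + 0.0040 + 0.0216 = 0.1169
Σp_1ᵢ² = 0.18² + 0.02² + 0.28² + 0.33² + 0.09² + 0.02² + 0.08² = 0.0324 + 0.0004 + 0.0784 + 0.1089 + 0.0081 + 0.0004 + 0.0064 = 0.2350
Σp_2ᵢ² = 0.32² + 0.02² + 0.06² + 0.02² + 0.11² + 0.20² + 0.27² = 0.1024 + 0.0004 + 0.0036 + 0.0004 + 0.0121 + 0.0400 + 0.0729 = 0.2318
O = 0.1169 / √(0.2350 × 0.2318) = 0.1169 / 0.23339 = 0.5009
O = 0.5009 > 0.4 → Yes.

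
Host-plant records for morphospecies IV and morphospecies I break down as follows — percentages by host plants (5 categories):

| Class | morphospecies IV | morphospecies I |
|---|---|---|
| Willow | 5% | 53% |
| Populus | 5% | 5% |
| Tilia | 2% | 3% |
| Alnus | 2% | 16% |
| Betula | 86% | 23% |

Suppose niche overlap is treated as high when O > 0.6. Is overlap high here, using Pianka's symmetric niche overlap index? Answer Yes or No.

No

Convert percentages to proportions (divide by 100).
Σ p₁ᵢp₂ᵢ = 0.0265 + 0.0025 + 0.0006 + 0.0032 + 0.1978 = 0.2306
Σp_1ᵢ² = 0.05² + 0.05² + 0.02² + 0.02² + 0.86² = 0.0025 + 0.0025 + 0.0004 + 0.0004 + 0.7396 = 0.7454
Σp_2ᵢ² = 0.53² + 0.05² + 0.03² + 0.16² + 0.23² = 0.2809 + 0.0025 + 0.0009 + 0.0256 + 0.0529 = 0.3628
O = 0.2306 / √(0.7454 × 0.3628) = 0.2306 / 0.52003 = 0.4434
O = 0.4434 < 0.6 → No.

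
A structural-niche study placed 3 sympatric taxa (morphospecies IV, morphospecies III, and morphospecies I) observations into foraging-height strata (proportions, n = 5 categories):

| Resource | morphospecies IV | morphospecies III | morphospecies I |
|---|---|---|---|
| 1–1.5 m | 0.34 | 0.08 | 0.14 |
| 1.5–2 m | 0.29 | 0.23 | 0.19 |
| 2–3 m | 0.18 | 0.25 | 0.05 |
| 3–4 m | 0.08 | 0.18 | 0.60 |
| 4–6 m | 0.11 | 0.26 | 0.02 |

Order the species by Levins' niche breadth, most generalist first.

morphospecies III > morphospecies IV > morphospecies I

Σp_IVᵢ² = 0.34² + 0.29² + 0.18² + 0.08² + 0.11² = 0.1156 + 0.0841 + 0.0324 + 0.0064 + 0.0121 = 0.2506
B_IV = 1 / 0.2506 = 3.9904
Σp_IIIᵢ² = 0.08² + 0.23² + 0.25² + 0.18² + 0.26² = 0.0064 + 0.0529 + 0.0625 + 0.0324 + 0.0676 = 0.2218
B_III = 1 / 0.2218 = 4.5086
Σp_Iᵢ² = 0.14² + 0.19² + 0.05² + 0.60² + 0.02² = 0.0196 + 0.0361 + 0.0025 + 0.3600 + 0.0004 = 0.4186
B_I = 1 / 0.4186 = 2.3889
Ranking by B (broadest → narrowest): morphospecies III (4.51) > morphospecies IV (3.99) > morphospecies I (2.39)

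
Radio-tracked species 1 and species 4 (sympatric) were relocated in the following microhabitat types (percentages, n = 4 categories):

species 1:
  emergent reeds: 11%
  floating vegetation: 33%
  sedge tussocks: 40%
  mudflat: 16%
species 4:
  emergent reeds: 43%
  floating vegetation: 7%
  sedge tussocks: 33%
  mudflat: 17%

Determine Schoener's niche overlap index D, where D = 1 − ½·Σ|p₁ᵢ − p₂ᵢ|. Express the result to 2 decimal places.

0.67

Convert percentages to proportions (divide by 100).
Σ|p₁ᵢ − p₂ᵢ| = 0.32 + 0.26 + 0.07 + 0.01 = 0.66
D = 1 − ½ × 0.66 = 1 − 0.330 = 0.6700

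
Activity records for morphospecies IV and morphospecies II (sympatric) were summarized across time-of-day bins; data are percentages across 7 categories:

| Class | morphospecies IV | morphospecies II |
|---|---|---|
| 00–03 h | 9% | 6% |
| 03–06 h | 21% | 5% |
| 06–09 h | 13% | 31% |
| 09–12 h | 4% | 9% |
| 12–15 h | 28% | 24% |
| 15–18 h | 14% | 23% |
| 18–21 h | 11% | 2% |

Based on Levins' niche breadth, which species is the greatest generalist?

Convert percentages to proportions (divide by 100).
Σp_IVᵢ² = 0.09² + 0.21² + 0.13² + 0.04² + 0.28² + 0.14² + 0.11² = 0.0081 + 0.0441 + 0.0169 + 0.0016 + 0.0784 + 0.0196 + 0.0121 = 0.1808
B_IV = 1 / 0.1808 = 5.5310
Σp_IIᵢ² = 0.06² + 0.05² + 0.31² + 0.09² + 0.24² + 0.23² + 0.02² = 0.0036 + 0.0025 + 0.0961 + 0.0081 + 0.0576 + 0.0529 + 0.0004 = 0.2212
B_II = 1 / 0.2212 = 4.5208
Highest B → broadest niche (most generalist): morphospecies IV (B = 5.53).

morphospecies IV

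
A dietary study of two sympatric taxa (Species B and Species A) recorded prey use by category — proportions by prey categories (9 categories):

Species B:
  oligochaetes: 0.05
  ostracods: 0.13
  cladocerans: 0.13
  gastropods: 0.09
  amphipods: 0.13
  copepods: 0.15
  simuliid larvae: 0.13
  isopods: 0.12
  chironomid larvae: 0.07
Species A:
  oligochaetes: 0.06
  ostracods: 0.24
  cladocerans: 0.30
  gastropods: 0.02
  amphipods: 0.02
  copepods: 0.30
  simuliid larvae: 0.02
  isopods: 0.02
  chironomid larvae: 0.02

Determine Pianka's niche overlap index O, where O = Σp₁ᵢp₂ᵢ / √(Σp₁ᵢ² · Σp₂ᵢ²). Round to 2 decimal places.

0.76

Σ p₁ᵢp₂ᵢ = 0.0030 + 0.0312 + 0.0390 + 0.0018 + 0.0026 + 0.0450 + 0.0026 + 0.0024 + 0.0014 = 0.1290
Σp_1ᵢ² = 0.05² + 0.13² + 0.13² + 0.09² + 0.13² + 0.15² + 0.13² + 0.12² + 0.07² = 0.0025 + 0.0169 + 0.0169 + 0.0081 + 0.0169 + 0.0225 + 0.0169 + 0.0144 + 0.0049 = 0.1200
Σp_2ᵢ² = 0.06² + 0.24² + 0.30² + 0.02² + 0.02² + 0.30² + 0.02² + 0.02² + 0.02² = 0.0036 + 0.0576 + 0.0900 + 0.0004 + 0.0004 + 0.0900 + 0.0004 + 0.0004 + 0.0004 = 0.2432
O = 0.1290 / √(0.1200 × 0.2432) = 0.1290 / 0.17083 = 0.7551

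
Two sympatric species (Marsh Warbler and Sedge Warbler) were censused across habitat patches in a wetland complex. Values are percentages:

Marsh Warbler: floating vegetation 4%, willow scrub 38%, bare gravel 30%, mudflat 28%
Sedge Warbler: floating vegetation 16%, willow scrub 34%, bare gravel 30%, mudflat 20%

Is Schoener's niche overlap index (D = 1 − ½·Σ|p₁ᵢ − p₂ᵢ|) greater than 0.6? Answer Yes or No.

Convert percentages to proportions (divide by 100).
Σ|p₁ᵢ − p₂ᵢ| = 0.12 + 0.04 + 0.00 + 0.08 = 0.24
D = 1 − ½ × 0.24 = 1 − 0.120 = 0.8800
D = 0.8800 > 0.6 → Yes.

Yes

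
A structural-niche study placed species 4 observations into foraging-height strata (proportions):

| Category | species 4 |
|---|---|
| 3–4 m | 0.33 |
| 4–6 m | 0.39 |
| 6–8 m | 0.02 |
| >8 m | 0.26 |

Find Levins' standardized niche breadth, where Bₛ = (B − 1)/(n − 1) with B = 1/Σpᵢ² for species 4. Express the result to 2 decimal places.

0.68

Σpᵢ² = 0.33² + 0.39² + 0.02² + 0.26² = 0.1089 + 0.1521 + 0.0004 + 0.0676 = 0.3290
B = 1 / 0.3290 = 3.0395
Bₛ = (B − 1)/(n − 1) = (3.0395 − 1)/(4 − 1) = 2.0395/3 = 0.6798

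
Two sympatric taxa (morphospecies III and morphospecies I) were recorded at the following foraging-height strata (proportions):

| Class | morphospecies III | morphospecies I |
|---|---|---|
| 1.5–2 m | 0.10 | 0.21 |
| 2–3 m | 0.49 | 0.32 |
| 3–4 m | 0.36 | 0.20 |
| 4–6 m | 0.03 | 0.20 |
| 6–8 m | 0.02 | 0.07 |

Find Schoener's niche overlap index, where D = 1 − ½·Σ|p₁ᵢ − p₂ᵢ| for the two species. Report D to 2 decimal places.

Σ|p₁ᵢ − p₂ᵢ| = 0.11 + 0.17 + 0.16 + 0.17 + 0.05 = 0.66
D = 1 − ½ × 0.66 = 1 − 0.330 = 0.6700

0.67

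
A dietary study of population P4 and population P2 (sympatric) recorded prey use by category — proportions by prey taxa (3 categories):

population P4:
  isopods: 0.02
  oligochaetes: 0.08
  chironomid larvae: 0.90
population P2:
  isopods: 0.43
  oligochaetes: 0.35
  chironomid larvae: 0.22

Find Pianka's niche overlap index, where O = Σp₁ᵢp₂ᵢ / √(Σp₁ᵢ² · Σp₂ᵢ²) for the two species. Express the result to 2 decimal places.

Σ p₁ᵢp₂ᵢ = 0.0086 + 0.0280 + 0.1980 = 0.2346
Σp_1ᵢ² = 0.02² + 0.08² + 0.90² = 0.0004 + 0.0064 + 0.8100 = 0.8168
Σp_2ᵢ² = 0.43² + 0.35² + 0.22² = 0.1849 + 0.1225 + 0.0484 = 0.3558
O = 0.2346 / √(0.8168 × 0.3558) = 0.2346 / 0.53909 = 0.4352

0.44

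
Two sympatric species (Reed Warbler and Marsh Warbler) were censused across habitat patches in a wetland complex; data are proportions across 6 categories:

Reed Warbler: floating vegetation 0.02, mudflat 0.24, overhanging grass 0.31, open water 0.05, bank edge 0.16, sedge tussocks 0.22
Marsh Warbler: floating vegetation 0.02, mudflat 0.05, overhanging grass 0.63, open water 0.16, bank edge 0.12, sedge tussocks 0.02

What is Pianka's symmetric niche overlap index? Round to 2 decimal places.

Σ p₁ᵢp₂ᵢ = 0.0004 + 0.0120 + 0.1953 + 0.0080 + 0.0192 + 0.0044 = 0.2393
Σp_1ᵢ² = 0.02² + 0.24² + 0.31² + 0.05² + 0.16² + 0.22² = 0.0004 + 0.0576 + 0.0961 + 0.0025 + 0.0256 + 0.0484 = 0.2306
Σp_2ᵢ² = 0.02² + 0.05² + 0.63² + 0.16² + 0.12² + 0.02² = 0.0004 + 0.0025 + 0.3969 + 0.0256 + 0.0144 + 0.0004 = 0.4402
O = 0.2393 / √(0.2306 × 0.4402) = 0.2393 / 0.31861 = 0.7511

0.75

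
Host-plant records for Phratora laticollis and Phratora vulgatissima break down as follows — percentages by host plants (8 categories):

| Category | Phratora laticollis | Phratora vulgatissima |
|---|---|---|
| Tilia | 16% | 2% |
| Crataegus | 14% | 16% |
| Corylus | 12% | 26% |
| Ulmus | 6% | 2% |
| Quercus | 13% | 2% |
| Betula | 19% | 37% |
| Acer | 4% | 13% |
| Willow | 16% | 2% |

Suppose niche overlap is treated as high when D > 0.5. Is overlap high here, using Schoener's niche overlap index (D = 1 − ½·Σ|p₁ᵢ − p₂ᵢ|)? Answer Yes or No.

Convert percentages to proportions (divide by 100).
Σ|p₁ᵢ − p₂ᵢ| = 0.14 + 0.02 + 0.14 + 0.04 + 0.11 + 0.18 + 0.09 + 0.14 = 0.86
D = 1 − ½ × 0.86 = 1 − 0.430 = 0.5700
D = 0.5700 > 0.5 → Yes.

Yes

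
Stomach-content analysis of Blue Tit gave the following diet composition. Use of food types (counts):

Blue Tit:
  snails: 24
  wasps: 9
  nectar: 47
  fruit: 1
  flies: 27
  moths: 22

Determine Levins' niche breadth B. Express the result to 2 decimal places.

Proportions for Blue Tit (n=130): 24/130=0.1846, 9/130=0.0692, 47/130=0.3615, 1/130=0.0077, 27/130=0.2077, 22/130=0.1692
Σpᵢ² = 0.1846² + 0.0692² + 0.3615² + 0.0077² + 0.2077² + 0.1692² = 0.034077 + 0.004789 + 0.130682 + 0.000059 + 0.043139 + 0.028629 = 0.241375
B = 1 / 0.241375 = 4.1429

4.14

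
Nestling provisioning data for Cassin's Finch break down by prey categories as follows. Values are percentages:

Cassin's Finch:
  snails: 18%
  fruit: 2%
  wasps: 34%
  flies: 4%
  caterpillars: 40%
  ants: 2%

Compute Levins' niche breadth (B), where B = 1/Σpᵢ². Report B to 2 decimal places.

3.22

Convert percentages to proportions (divide by 100).
Σpᵢ² = 0.18² + 0.02² + 0.34² + 0.04² + 0.40² + 0.02² = 0.0324 + 0.0004 + 0.1156 + 0.0016 + 0.1600 + 0.0004 = 0.3104
B = 1 / 0.3104 = 3.2216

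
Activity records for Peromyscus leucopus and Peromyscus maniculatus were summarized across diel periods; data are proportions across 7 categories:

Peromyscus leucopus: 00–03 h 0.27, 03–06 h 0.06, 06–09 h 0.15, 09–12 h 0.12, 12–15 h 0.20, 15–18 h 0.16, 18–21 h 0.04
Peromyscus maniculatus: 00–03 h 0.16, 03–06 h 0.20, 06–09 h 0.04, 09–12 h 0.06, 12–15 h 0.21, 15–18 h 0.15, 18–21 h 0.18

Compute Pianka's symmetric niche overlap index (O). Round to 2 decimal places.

0.81

Σ p₁ᵢp₂ᵢ = 0.0432 + 0.0120 + 0.0060 + 0.0072 + 0.0420 + 0.0240 + 0.0072 = 0.1416
Σp_1ᵢ² = 0.27² + 0.06² + 0.15² + 0.12² + 0.20² + 0.16² + 0.04² = 0.0729 + 0.0036 + 0.0225 + 0.0144 + 0.0400 + 0.0256 + 0.0016 = 0.1806
Σp_2ᵢ² = 0.16² + 0.20² + 0.04² + 0.06² + 0.21² + 0.15² + 0.18² = 0.0256 + 0.0400 + 0.0016 + 0.0036 + 0.0441 + 0.0225 + 0.0324 = 0.1698
O = 0.1416 / √(0.1806 × 0.1698) = 0.1416 / 0.17512 = 0.8086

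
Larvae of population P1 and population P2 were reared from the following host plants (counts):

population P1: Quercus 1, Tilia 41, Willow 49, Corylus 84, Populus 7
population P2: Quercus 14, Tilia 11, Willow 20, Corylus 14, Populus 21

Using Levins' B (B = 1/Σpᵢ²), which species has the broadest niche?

population P2

Proportions for population P1 (n=182): 1/182=0.0055, 41/182=0.2253, 49/182=0.2692, 84/182=0.4615, 7/182=0.0385
Proportions for population P2 (n=80): 14/80=0.1750, 11/80=0.1375, 20/80=0.2500, 14/80=0.1750, 21/80=0.2625
Σp_P1ᵢ² = 0.0055² + 0.2253² + 0.2692² + 0.4615² + 0.0385² = 0.000030 + 0.050760 + 0.072469 + 0.212982 + 0.001482 = 0.337723
B_P1 = 1 / 0.337723 = 2.9610
Σp_P2ᵢ² = 0.1750² + 0.1375² + 0.2500² + 0.1750² + 0.2625² = 0.030625 + 0.018906 + 0.062500 + 0.030625 + 0.068906 = 0.211562
B_P2 = 1 / 0.211562 = 4.7267
Highest B → broadest niche (most generalist): population P2 (B = 4.73).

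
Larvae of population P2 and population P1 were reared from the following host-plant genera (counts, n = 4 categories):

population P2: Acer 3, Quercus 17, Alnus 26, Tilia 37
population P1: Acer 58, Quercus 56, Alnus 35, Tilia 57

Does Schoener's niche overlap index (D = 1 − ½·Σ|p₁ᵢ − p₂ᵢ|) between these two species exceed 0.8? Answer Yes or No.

No

Proportions for population P2 (n=83): 3/83=0.0361, 17/83=0.2048, 26/83=0.3133, 37/83=0.4458
Proportions for population P1 (n=206): 58/206=0.2816, 56/206=0.2718, 35/206=0.1699, 57/206=0.2767
Σ|p₁ᵢ − p₂ᵢ| = 0.2455 + 0.0670 + 0.1434 + 0.1691 = 0.6250
D = 1 − ½ × 0.6250 = 1 − 0.31250 = 0.68750
D = 0.68750 < 0.8 → No.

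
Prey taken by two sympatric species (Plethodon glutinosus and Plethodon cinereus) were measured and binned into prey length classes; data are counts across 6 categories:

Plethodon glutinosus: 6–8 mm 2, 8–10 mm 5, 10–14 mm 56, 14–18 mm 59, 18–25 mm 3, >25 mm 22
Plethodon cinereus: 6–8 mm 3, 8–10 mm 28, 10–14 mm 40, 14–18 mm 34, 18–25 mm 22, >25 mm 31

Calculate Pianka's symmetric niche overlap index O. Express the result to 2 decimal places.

Proportions for Plethodon glutinosus (n=147): 2/147=0.0136, 5/147=0.0340, 56/147=0.3810, 59/147=0.4014, 3/147=0.0204, 22/147=0.1497
Proportions for Plethodon cinereus (n=158): 3/158=0.0190, 28/158=0.1772, 40/158=0.2532, 34/158=0.2152, 22/158=0.1392, 31/158=0.1962
Σ p₁ᵢp₂ᵢ = 0.000258 + 0.006025 + 0.096469 + 0.086381 + 0.002840 + 0.029371 = 0.221344
Σp_1ᵢ² = 0.0136² + 0.0340² + 0.3810² + 0.4014² + 0.0204² + 0.1497² = 0.000185 + 0.001156 + 0.145161 + 0.161122 + 0.000416 + 0.022410 = 0.330450
Σp_2ᵢ² = 0.0190² + 0.1772² + 0.2532² + 0.2152² + 0.1392² + 0.1962² = 0.000361 + 0.031400 + 0.064110 + 0.046311 + 0.019377 + 0.038494 = 0.200053
O = 0.221344 / √(0.330450 × 0.200053) = 0.221344 / 0.2571138 = 0.8609

0.86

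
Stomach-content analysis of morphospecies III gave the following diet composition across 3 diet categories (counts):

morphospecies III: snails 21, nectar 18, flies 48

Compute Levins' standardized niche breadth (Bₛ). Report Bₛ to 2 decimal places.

0.73

Proportions for morphospecies III (n=87): 21/87=0.2414, 18/87=0.2069, 48/87=0.5517
Σpᵢ² = 0.2414² + 0.2069² + 0.5517² = 0.058274 + 0.042808 + 0.304373 = 0.405455
B = 1 / 0.405455 = 2.4664
Bₛ = (B − 1)/(n − 1) = (2.4664 − 1)/(3 − 1) = 1.4664/2 = 0.7332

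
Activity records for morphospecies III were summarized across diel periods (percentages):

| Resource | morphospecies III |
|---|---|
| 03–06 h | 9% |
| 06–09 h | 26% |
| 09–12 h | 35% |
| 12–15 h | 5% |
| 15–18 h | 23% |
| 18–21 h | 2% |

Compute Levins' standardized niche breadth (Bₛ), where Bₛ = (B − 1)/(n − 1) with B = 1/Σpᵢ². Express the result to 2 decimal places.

0.59

Convert percentages to proportions (divide by 100).
Σpᵢ² = 0.09² + 0.26² + 0.35² + 0.05² + 0.23² + 0.02² = 0.0081 + 0.0676 + 0.1225 + 0.0025 + 0.0529 + 0.0004 = 0.2540
B = 1 / 0.2540 = 3.9370
Bₛ = (B − 1)/(n − 1) = (3.9370 − 1)/(6 − 1) = 2.9370/5 = 0.5874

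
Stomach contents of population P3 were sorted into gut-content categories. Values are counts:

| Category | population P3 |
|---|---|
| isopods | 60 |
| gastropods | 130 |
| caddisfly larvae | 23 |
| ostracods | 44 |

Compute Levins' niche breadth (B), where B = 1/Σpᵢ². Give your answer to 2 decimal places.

2.88

Proportions for population P3 (n=257): 60/257=0.2335, 130/257=0.5058, 23/257=0.0895, 44/257=0.1712
Σpᵢ² = 0.2335² + 0.5058² + 0.0895² + 0.1712² = 0.054522 + 0.255834 + 0.008010 + 0.029309 = 0.347675
B = 1 / 0.347675 = 2.8762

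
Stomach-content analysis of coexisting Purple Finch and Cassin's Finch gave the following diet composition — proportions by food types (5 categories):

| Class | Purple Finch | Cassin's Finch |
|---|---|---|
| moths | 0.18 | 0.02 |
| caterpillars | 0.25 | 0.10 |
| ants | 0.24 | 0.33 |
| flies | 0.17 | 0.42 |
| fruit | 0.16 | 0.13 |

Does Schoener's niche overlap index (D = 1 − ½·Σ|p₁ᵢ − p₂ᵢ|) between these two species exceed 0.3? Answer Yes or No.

Yes

Σ|p₁ᵢ − p₂ᵢ| = 0.16 + 0.15 + 0.09 + 0.25 + 0.03 = 0.68
D = 1 − ½ × 0.68 = 1 − 0.340 = 0.6600
D = 0.6600 > 0.3 → Yes.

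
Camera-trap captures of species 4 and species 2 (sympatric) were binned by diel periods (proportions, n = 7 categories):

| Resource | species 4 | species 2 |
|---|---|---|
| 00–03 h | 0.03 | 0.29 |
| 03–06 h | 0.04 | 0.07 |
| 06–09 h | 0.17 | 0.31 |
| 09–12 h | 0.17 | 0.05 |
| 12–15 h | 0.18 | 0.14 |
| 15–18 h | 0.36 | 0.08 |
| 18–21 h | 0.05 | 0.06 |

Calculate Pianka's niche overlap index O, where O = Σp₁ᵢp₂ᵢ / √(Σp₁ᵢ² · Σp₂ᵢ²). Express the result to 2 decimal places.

0.59

Σ p₁ᵢp₂ᵢ = 0.0087 + 0.0028 + 0.0527 + 0.0085 + 0.0252 + 0.0288 + 0.0030 = 0.1297
Σp_1ᵢ² = 0.03² + 0.04² + 0.17² + 0.17² + 0.18² + 0.36² + 0.05² = 0.0009 + 0.0016 + 0.0289 + 0.0289 + 0.0324 + 0.1296 + 0.0025 = 0.2248
Σp_2ᵢ² = 0.29² + 0.07² + 0.31² + 0.05² + 0.14² + 0.08² + 0.06² = 0.0841 + 0.0049 + 0.0961 + 0.0025 + 0.0196 + 0.0064 + 0.0036 = 0.2172
O = 0.1297 / √(0.2248 × 0.2172) = 0.1297 / 0.22097 = 0.5870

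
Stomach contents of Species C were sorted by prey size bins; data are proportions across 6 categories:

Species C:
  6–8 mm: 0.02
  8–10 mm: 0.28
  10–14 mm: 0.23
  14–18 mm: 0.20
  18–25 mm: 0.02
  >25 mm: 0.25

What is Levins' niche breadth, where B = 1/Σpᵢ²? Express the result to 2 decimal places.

4.26

Σpᵢ² = 0.02² + 0.28² + 0.23² + 0.20² + 0.02² + 0.25² = 0.0004 + 0.0784 + 0.0529 + 0.0400 + 0.0004 + 0.0625 = 0.2346
B = 1 / 0.2346 = 4.2626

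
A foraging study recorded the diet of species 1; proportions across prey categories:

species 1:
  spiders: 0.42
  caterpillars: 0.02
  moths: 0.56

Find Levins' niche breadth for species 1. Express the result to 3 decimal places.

Σpᵢ² = 0.42² + 0.02² + 0.56² = 0.1764 + 0.0004 + 0.3136 = 0.4904
B = 1 / 0.4904 = 2.03915

2.039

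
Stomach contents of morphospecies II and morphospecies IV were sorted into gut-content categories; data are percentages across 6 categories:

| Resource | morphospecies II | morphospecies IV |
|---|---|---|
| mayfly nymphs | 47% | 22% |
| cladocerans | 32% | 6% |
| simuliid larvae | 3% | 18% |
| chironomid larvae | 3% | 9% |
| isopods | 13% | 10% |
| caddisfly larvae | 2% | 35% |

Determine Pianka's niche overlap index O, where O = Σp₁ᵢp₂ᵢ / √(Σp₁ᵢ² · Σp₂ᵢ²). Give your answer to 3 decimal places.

0.543

Convert percentages to proportions (divide by 100).
Σ p₁ᵢp₂ᵢ = 0.1034 + 0.0192 + 0.0054 + 0.0027 + 0.0130 + 0.0070 = 0.1507
Σp_1ᵢ² = 0.47² + 0.32² + 0.03² + 0.03² + 0.13² + 0.02² = 0.2209 + 0.1024 + 0.0009 + 0.0009 + 0.0169 + 0.0004 = 0.3424
Σp_2ᵢ² = 0.22² + 0.06² + 0.18² + 0.09² + 0.10² + 0.35² = 0.0484 + 0.0036 + 0.0324 + 0.0081 + 0.0100 + 0.1225 = 0.2250
O = 0.1507 / √(0.3424 × 0.2250) = 0.1507 / 0.277561 = 0.54294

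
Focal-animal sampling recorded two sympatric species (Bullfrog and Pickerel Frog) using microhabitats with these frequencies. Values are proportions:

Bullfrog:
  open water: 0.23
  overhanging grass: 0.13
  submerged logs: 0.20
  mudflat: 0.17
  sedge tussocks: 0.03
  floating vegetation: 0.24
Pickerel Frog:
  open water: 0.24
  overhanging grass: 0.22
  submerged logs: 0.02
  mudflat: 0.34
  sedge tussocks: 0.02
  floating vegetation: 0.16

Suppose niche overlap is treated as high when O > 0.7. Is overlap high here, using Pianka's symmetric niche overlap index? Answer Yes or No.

Yes

Σ p₁ᵢp₂ᵢ = 0.0552 + 0.0286 + 0.0040 + 0.0578 + 0.0006 + 0.0384 = 0.1846
Σp_1ᵢ² = 0.23² + 0.13² + 0.20² + 0.17² + 0.03² + 0.24² = 0.0529 + 0.0169 + 0.0400 + 0.0289 + 0.0009 + 0.0576 = 0.1972
Σp_2ᵢ² = 0.24² + 0.22² + 0.02² + 0.34² + 0.02² + 0.16² = 0.0576 + 0.0484 + 0.0004 + 0.1156 + 0.0004 + 0.0256 = 0.2480
O = 0.1846 / √(0.1972 × 0.2480) = 0.1846 / 0.22115 = 0.8347
O = 0.8347 > 0.7 → Yes.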